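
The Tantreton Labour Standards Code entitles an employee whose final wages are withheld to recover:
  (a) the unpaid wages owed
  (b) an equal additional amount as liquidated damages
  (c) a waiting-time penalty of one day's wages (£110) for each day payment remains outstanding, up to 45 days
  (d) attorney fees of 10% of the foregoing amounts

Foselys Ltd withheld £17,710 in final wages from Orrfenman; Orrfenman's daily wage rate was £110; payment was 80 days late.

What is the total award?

£44,407

Liquidated damages (equal amount): £17,710
Penalty days: min(80, 45) = 45
Waiting-time penalty: 45 × £110 = £4,950
Subtotal: £17,710 + £17,710 + £4,950 = £40,370
Attorney fees: 10% of £40,370 = £4,037
Total award: £40,370 + £4,037 = £44,407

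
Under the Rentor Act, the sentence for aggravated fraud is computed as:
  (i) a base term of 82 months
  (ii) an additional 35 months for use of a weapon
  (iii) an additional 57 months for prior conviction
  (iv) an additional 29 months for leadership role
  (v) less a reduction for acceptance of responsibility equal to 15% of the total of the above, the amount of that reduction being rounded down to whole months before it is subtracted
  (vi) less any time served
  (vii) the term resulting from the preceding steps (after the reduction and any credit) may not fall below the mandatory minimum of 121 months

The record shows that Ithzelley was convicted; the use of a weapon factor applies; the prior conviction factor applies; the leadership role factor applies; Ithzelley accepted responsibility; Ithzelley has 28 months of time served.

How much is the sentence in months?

Use of a weapon enhancement: +35 months
Prior conviction enhancement: +57 months
Leadership role enhancement: +29 months
Adjusted term: 82 months + 35 months + 57 months + 29 months = 203 months
Acceptance of responsibility reduction: 15% of 203 months = 30 months (rounded down)
After reduction: 203 − 30 = 173 months
Less time served: 173 months − 28 months = 145 months
Minimum 121 months: 145 months meets the minimum, no increase.

145 months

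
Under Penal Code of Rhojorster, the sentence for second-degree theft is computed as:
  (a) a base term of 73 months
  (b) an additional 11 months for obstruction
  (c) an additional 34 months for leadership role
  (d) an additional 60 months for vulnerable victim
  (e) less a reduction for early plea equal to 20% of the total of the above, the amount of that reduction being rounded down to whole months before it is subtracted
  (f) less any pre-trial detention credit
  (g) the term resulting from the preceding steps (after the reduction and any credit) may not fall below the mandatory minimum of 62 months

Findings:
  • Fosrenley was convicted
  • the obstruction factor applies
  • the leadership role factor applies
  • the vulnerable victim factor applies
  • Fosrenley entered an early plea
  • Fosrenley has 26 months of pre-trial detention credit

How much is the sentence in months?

Sentence: 117 months

Obstruction enhancement: +11 months
Leadership role enhancement: +34 months
Vulnerable victim enhancement: +60 months
Adjusted term: 73 months + 11 months + 34 months + 60 months = 178 months
Early plea reduction: 20% of 178 months = 35 months (rounded down)
After reduction: 178 − 35 = 143 months
Less pre-trial detention credit: 143 months − 26 months = 117 months
Minimum 62 months: 117 months meets the minimum, no increase.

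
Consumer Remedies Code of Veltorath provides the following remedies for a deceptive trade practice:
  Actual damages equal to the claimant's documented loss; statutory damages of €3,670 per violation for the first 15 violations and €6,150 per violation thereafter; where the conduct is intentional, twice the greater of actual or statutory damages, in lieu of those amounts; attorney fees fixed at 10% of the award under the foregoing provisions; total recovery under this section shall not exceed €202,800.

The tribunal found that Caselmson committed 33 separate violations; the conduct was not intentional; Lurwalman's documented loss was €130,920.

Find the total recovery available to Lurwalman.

€202,800

First 15 violations: 15 × €3,670 = €55,050
Remaining violations: (33 − 15) × €6,150 = €110,700
Statutory damages: €55,050 + €110,700 = €165,750
Conduct not intentional: the in-lieu enhancement does not apply.
Actual plus statutory damages: €130,920 + €165,750 = €296,670
Attorney fees: 10% of €296,670 = €29,667
Total before cap: €296,670 + €29,667 = €326,337
Cap at €202,800: €326,337 exceeds the cap → €202,800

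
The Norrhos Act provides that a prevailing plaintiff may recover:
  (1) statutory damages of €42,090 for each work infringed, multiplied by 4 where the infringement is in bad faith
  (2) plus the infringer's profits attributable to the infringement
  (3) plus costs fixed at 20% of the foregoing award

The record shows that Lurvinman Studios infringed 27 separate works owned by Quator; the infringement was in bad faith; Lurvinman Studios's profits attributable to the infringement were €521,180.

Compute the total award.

€6,080,280

Statutory damages: 27 × €42,090 = €1,136,430
Multiplied by 4: 4 × €1,136,430 = €4,545,720
Combined award: €4,545,720 + €521,180 = €5,066,900
Costs: 20% of €5,066,900 = €1,013,380
Award plus costs: €5,066,900 + €1,013,380 = €6,080,280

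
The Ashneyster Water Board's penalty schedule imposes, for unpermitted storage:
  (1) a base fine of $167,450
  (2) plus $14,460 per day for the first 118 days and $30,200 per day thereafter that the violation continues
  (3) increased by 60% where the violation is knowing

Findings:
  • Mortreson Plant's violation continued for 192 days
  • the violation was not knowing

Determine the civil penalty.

First 118 days: 118 × $14,460 = $1,706,280
Remaining days: (192 − 118) × $30,200 = $2,234,800
Per-day component: $1,706,280 + $2,234,800 = $3,941,080
Base plus per-day: $167,450 + $3,941,080 = $4,108,530
The violation was not knowing: no 60% increase.

$4,108,530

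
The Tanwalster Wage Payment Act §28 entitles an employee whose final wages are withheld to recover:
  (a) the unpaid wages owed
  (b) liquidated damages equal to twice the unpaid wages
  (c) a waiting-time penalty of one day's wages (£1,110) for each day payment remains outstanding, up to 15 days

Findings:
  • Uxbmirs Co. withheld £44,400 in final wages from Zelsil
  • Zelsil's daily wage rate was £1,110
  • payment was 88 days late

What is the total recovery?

Doubled: 2 × £44,400 = £88,800
Penalty days: min(88, 15) = 15
Waiting-time penalty: 15 × £1,110 = £16,650
Total award: £44,400 + £88,800 + £16,650 = £149,850

£149,850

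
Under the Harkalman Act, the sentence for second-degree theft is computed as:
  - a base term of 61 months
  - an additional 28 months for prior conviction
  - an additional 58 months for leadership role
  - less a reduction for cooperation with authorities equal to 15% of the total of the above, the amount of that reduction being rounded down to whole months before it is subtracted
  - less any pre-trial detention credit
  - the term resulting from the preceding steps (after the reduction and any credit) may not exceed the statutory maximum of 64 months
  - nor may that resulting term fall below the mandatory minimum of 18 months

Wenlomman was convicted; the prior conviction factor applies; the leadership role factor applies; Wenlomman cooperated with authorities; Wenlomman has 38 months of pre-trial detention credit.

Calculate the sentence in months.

64 months

Prior conviction enhancement: +28 months
Leadership role enhancement: +58 months
Adjusted term: 61 months + 28 months + 58 months = 147 months
Cooperation with authorities reduction: 15% of 147 months = 22 months (rounded down)
After reduction: 147 − 22 = 125 months
Less pre-trial detention credit: 125 months − 38 months = 87 months
Cap at 64 months: 87 months exceeds the cap → 64 months
Minimum 18 months: 64 months meets the minimum, no increase.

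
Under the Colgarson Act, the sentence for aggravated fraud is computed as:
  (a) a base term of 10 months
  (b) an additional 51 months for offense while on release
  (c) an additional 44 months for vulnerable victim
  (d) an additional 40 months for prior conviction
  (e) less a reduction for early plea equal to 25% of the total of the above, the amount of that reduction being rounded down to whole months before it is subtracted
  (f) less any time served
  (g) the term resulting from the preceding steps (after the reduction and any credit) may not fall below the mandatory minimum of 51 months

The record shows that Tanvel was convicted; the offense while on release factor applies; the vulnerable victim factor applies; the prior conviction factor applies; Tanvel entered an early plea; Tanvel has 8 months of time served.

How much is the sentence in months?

Offense while on release enhancement: +51 months
Vulnerable victim enhancement: +44 months
Prior conviction enhancement: +40 months
Adjusted term: 10 months + 51 months + 44 months + 40 months = 145 months
Early plea reduction: 25% of 145 months = 36 months (rounded down)
After reduction: 145 − 36 = 109 months
Less time served: 109 months − 8 months = 101 months
Minimum 51 months: 101 months meets the minimum, no increase.

101 months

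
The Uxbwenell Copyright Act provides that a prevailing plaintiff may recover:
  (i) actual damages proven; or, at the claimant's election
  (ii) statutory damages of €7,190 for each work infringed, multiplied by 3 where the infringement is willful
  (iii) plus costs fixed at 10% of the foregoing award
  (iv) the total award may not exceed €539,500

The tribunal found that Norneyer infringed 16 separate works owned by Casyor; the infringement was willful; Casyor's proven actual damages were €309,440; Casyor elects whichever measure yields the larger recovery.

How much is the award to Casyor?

€379,632

Statutory damages: 16 × €7,190 = €115,040
Trebled: 3 × €115,040 = €345,120
Greater of actual damages (€309,440) or enhanced statutory damages (€345,120): €345,120
Costs: 10% of €345,120 = €34,512
Award plus costs: €345,120 + €34,512 = €379,632
Cap at €539,500: €379,632 is within the cap, no reduction.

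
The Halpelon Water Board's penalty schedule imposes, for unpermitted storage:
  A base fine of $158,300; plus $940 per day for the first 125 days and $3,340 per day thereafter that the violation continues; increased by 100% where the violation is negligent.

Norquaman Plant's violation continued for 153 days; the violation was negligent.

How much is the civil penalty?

First 125 days: 125 × $940 = $117,500
Remaining days: (153 − 125) × $3,340 = $93,520
Per-day component: $117,500 + $93,520 = $211,020
Base plus per-day: $158,300 + $211,020 = $369,320
Enhancement: 100% of $369,320 = $369,320
Enhanced fine: $369,320 + $369,320 = $738,640

$738,640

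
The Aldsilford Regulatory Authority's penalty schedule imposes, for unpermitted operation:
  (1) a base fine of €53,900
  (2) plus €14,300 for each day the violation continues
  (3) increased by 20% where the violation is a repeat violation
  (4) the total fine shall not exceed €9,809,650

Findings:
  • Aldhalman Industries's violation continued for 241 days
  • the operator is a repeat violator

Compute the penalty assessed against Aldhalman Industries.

Per-day component: 241 × €14,300 = €3,446,300
Base plus per-day: €53,900 + €3,446,300 = €3,500,200
Enhancement: 20% of €3,500,200 = €700,040
Enhanced fine: €3,500,200 + €700,040 = €4,200,240
Cap at €9,809,650: €4,200,240 is within the cap, no reduction.

€4,200,240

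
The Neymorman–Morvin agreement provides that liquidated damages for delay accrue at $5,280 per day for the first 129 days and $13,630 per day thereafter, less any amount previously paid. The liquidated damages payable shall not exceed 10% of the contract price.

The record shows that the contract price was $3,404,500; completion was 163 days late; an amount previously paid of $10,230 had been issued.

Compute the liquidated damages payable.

First 129 days: 129 × $5,280 = $681,120
Remaining days: (163 − 129) × $13,630 = $463,420
Accrued per-day damages: $681,120 + $463,420 = $1,144,540
Less amount previously paid: $1,144,540 − $10,230 = $1,134,310
Cap: 10% of $3,404,500 = $340,450
Cap at $340,450: $1,134,310 exceeds the cap → $340,450

$340,450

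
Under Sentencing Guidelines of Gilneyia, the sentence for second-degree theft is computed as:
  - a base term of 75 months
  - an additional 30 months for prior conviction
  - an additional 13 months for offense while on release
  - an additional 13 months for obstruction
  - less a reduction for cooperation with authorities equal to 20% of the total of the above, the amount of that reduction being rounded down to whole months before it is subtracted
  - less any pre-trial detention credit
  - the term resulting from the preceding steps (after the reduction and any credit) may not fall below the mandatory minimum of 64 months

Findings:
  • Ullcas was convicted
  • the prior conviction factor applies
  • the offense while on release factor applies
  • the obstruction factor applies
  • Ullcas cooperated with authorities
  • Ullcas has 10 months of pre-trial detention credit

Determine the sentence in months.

Prior conviction enhancement: +30 months
Offense while on release enhancement: +13 months
Obstruction enhancement: +13 months
Adjusted term: 75 months + 30 months + 13 months + 13 months = 131 months
Cooperation with authorities reduction: 20% of 131 months = 26 months (rounded down)
After reduction: 131 − 26 = 105 months
Less pre-trial detention credit: 105 months − 10 months = 95 months
Minimum 64 months: 95 months meets the minimum, no increase.

95 months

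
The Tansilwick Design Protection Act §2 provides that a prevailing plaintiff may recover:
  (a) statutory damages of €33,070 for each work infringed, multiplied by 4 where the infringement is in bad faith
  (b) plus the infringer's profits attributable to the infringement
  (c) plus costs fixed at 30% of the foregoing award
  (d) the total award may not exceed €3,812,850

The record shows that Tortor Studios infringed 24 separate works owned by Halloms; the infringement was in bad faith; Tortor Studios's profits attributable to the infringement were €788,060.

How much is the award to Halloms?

Statutory damages: 24 × €33,070 = €793,680
Multiplied by 4: 4 × €793,680 = €3,174,720
Combined award: €3,174,720 + €788,060 = €3,962,780
Costs: 30% of €3,962,780 = €1,188,834
Award plus costs: €3,962,780 + €1,188,834 = €5,151,614
Cap at €3,812,850: €5,151,614 exceeds the cap → €3,812,850

€3,812,850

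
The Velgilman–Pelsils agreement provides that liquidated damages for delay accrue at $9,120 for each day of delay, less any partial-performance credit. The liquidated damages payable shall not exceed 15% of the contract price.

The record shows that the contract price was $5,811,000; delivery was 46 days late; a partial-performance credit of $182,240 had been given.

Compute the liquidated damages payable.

$237,280

Per-day damages: 46 × $9,120 = $419,520
Less partial-performance credit: $419,520 − $182,240 = $237,280
Cap: 15% of $5,811,000 = $871,650
Cap at $871,650: $237,280 is within the cap, no reduction.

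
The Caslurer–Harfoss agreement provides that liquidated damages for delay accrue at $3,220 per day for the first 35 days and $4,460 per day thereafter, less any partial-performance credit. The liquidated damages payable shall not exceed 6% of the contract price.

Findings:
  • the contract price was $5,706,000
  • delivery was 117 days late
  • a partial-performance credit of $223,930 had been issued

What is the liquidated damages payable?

$254,490

First 35 days: 35 × $3,220 = $112,700
Remaining days: (117 − 35) × $4,460 = $365,720
Accrued per-day damages: $112,700 + $365,720 = $478,420
Less partial-performance credit: $478,420 − $223,930 = $254,490
Cap: 6% of $5,706,000 = $342,360
Cap at $342,360: $254,490 is within the cap, no reduction.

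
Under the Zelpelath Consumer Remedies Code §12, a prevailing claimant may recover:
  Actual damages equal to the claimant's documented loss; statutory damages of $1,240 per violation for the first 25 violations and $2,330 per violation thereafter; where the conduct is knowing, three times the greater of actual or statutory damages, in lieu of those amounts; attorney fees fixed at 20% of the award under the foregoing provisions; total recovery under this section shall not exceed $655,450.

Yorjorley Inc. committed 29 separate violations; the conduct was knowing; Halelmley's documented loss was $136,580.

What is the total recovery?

First 25 violations: 25 × $1,240 = $31,000
Remaining violations: (29 − 25) × $2,330 = $9,320
Statutory damages: $31,000 + $9,320 = $40,320
Greater of actual damages ($136,580) or statutory damages ($40,320): $136,580
Trebled: 3 × $136,580 = $409,740
Attorney fees: 20% of $409,740 = $81,948
Total before cap: $409,740 + $81,948 = $491,688
Cap at $655,450: $491,688 is within the cap, no reduction.

Total recovery: $491,688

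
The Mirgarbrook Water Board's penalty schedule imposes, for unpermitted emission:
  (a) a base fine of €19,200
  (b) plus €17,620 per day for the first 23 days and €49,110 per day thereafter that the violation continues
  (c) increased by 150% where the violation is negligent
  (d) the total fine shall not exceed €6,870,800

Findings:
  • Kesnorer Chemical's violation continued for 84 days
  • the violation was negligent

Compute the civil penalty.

First 23 days: 23 × €17,620 = €405,260
Remaining days: (84 − 23) × €49,110 = €2,995,710
Per-day component: €405,260 + €2,995,710 = €3,400,970
Base plus per-day: €19,200 + €3,400,970 = €3,420,170
Enhancement: 150% of €3,420,170 = €5,130,255
Enhanced fine: €3,420,170 + €5,130,255 = €8,550,425
Cap at €6,870,800: €8,550,425 exceeds the cap → €6,870,800

€6,870,800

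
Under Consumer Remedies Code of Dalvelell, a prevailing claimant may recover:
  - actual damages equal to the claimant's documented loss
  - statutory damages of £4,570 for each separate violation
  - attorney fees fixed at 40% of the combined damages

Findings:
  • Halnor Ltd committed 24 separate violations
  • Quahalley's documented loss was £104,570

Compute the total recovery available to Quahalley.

£299,950

Statutory damages: 24 × £4,570 = £109,680
Combined damages: £104,570 + £109,680 = £214,250
Attorney fees: 40% of £214,250 = £85,700
Total recovery: £214,250 + £85,700 = £299,950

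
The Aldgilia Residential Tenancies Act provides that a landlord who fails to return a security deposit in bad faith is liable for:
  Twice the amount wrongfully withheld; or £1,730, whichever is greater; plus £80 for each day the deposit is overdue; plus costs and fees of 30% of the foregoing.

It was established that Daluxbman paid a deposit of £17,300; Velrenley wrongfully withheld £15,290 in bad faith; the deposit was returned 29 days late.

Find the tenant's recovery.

£42,770

Doubled: 2 × £15,290 = £30,580
Minimum £1,730: £30,580 meets the minimum, no increase.
Late-return penalty: 29 × £80 = £2,320
Damages plus late penalty: £30,580 + £2,320 = £32,900
Costs and fees: 30% of £32,900 = £9,870
Total recovery: £32,900 + £9,870 = £42,770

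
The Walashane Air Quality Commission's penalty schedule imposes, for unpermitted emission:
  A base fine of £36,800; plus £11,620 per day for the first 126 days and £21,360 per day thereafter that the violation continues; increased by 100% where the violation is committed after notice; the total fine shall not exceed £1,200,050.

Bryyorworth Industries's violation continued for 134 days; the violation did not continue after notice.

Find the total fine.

First 126 days: 126 × £11,620 = £1,464,120
Remaining days: (134 − 126) × £21,360 = £170,880
Per-day component: £1,464,120 + £170,880 = £1,635,000
Base plus per-day: £36,800 + £1,635,000 = £1,671,800
The violation did not continue after notice: no 100% increase.
Cap at £1,200,050: £1,671,800 exceeds the cap → £1,200,050

£1,200,050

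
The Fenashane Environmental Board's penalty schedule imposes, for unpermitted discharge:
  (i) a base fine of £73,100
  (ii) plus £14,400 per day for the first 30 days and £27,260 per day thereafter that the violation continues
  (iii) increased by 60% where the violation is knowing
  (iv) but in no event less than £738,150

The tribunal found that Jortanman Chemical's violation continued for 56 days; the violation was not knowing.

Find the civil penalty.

£1,213,860

First 30 days: 30 × £14,400 = £432,000
Remaining days: (56 − 30) × £27,260 = £708,760
Per-day component: £432,000 + £708,760 = £1,140,760
Base plus per-day: £73,100 + £1,140,760 = £1,213,860
The violation was not knowing: no 60% increase.
Minimum £738,150: £1,213,860 meets the minimum, no increase.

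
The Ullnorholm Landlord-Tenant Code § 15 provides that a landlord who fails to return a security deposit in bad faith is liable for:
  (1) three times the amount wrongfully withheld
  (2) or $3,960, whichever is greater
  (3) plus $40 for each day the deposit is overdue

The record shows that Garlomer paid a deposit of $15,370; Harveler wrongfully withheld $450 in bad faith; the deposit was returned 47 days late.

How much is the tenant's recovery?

Trebled: 3 × $450 = $1,350
Minimum $3,960: $1,350 is below the minimum → $3,960
Late-return penalty: 47 × $40 = $1,880
Damages plus late penalty: $3,960 + $1,880 = $5,840

$5,840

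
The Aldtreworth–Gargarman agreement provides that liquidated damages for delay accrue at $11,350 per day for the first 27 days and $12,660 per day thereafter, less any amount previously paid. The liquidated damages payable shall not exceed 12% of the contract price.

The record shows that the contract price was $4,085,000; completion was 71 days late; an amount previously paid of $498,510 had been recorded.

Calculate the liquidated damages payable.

First 27 days: 27 × $11,350 = $306,450
Remaining days: (71 − 27) × $12,660 = $557,040
Accrued per-day damages: $306,450 + $557,040 = $863,490
Less amount previously paid: $863,490 − $498,510 = $364,980
Cap: 12% of $4,085,000 = $490,200
Cap at $490,200: $364,980 is within the cap, no reduction.

$364,980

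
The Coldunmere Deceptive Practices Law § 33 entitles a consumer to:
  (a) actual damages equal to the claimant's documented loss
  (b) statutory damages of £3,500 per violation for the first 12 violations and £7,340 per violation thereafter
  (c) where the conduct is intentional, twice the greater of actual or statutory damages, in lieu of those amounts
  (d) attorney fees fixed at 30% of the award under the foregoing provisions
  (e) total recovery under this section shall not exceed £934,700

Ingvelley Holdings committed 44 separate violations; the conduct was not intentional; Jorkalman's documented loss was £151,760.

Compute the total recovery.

First 12 violations: 12 × £3,500 = £42,000
Remaining violations: (44 − 12) × £7,340 = £234,880
Statutory damages: £42,000 + £234,880 = £276,880
Conduct not intentional: the in-lieu enhancement does not apply.
Actual plus statutory damages: £151,760 + £276,880 = £428,640
Attorney fees: 30% of £428,640 = £128,592
Total before cap: £428,640 + £128,592 = £557,232
Cap at £934,700: £557,232 is within the cap, no reduction.

Total recovery: £557,232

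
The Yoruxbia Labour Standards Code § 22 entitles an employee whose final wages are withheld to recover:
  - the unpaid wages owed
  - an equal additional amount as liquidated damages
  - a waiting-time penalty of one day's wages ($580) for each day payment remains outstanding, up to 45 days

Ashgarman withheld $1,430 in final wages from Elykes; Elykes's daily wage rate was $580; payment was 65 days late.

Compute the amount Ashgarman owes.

Liquidated damages (equal amount): $1,430
Penalty days: min(65, 45) = 45
Waiting-time penalty: 45 × $580 = $26,100
Total award: $1,430 + $1,430 + $26,100 = $28,960

$28,960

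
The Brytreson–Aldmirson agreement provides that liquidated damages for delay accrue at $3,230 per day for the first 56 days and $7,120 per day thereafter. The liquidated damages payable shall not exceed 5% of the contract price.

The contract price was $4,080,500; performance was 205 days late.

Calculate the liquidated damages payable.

$204,025

First 56 days: 56 × $3,230 = $180,880
Remaining days: (205 − 56) × $7,120 = $1,060,880
Accrued per-day damages: $180,880 + $1,060,880 = $1,241,760
Cap: 5% of $4,080,500 = $204,025
Cap at $204,025: $1,241,760 exceeds the cap → $204,025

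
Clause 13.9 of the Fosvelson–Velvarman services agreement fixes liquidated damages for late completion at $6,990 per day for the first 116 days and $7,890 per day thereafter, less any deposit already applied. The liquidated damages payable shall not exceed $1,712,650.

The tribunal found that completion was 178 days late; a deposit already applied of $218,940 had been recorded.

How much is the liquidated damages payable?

$1,081,080

First 116 days: 116 × $6,990 = $810,840
Remaining days: (178 − 116) × $7,890 = $489,180
Accrued per-day damages: $810,840 + $489,180 = $1,300,020
Less deposit already applied: $1,300,020 − $218,940 = $1,081,080
Cap at $1,712,650: $1,081,080 is within the cap, no reduction.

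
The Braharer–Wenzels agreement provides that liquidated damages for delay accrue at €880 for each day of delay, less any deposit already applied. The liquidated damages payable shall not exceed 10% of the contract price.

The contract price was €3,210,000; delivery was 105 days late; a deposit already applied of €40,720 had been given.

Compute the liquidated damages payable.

€51,680

Per-day damages: 105 × €880 = €92,400
Less deposit already applied: €92,400 − €40,720 = €51,680
Cap: 10% of €3,210,000 = €321,000
Cap at €321,000: €51,680 is within the cap, no reduction.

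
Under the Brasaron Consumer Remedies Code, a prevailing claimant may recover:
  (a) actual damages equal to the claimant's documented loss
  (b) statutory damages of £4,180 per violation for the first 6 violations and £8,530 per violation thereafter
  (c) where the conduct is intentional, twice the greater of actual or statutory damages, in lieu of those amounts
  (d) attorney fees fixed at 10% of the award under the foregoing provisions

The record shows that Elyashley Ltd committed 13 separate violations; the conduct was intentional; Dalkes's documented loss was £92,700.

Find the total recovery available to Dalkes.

First 6 violations: 6 × £4,180 = £25,080
Remaining violations: (13 − 6) × £8,530 = £59,710
Statutory damages: £25,080 + £59,710 = £84,790
Greater of actual damages (£92,700) or statutory damages (£84,790): £92,700
Doubled: 2 × £92,700 = £185,400
Attorney fees: 10% of £185,400 = £18,540
Total recovery: £185,400 + £18,540 = £203,940

£203,940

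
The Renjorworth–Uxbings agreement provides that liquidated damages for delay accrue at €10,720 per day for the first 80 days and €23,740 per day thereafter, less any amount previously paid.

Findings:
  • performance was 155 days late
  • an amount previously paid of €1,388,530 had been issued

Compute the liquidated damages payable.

€1,249,570

First 80 days: 80 × €10,720 = €857,600
Remaining days: (155 − 80) × €23,740 = €1,780,500
Accrued per-day damages: €857,600 + €1,780,500 = €2,638,100
Less amount previously paid: €2,638,100 − €1,388,530 = €1,249,570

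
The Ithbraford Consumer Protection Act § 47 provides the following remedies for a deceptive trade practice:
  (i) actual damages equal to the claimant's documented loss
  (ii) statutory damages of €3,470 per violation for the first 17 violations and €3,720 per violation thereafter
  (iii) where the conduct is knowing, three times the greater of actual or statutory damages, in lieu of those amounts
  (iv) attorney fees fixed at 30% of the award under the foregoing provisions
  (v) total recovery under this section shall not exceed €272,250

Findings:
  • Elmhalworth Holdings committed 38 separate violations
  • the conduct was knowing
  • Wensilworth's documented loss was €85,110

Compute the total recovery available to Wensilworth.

First 17 violations: 17 × €3,470 = €58,990
Remaining violations: (38 − 17) × €3,720 = €78,120
Statutory damages: €58,990 + €78,120 = €137,110
Greater of actual damages (€85,110) or statutory damages (€137,110): €137,110
Trebled: 3 × €137,110 = €411,330
Attorney fees: 30% of €411,330 = €123,399
Total before cap: €411,330 + €123,399 = €534,729
Cap at €272,250: €534,729 exceeds the cap → €272,250

Total recovery: €272,250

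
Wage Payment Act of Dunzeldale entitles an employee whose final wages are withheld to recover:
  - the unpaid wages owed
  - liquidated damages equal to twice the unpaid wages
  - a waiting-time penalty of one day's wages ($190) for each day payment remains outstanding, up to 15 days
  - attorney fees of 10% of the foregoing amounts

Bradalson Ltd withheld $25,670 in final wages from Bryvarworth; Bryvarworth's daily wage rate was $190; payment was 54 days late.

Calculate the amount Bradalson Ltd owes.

$87,846

Doubled: 2 × $25,670 = $51,340
Penalty days: min(54, 15) = 15
Waiting-time penalty: 15 × $190 = $2,850
Subtotal: $25,670 + $51,340 + $2,850 = $79,860
Attorney fees: 10% of $79,860 = $7,986
Total award: $79,860 + $7,986 = $87,846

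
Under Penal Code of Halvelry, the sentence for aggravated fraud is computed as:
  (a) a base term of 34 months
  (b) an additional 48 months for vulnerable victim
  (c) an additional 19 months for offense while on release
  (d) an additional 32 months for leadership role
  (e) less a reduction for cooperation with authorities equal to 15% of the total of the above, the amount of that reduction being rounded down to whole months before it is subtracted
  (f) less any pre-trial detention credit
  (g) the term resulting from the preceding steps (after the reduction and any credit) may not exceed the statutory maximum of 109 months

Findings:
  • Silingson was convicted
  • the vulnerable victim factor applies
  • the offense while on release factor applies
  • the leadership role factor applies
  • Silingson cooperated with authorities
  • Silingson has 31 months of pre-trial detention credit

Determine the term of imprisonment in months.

83 months

Vulnerable victim enhancement: +48 months
Offense while on release enhancement: +19 months
Leadership role enhancement: +32 months
Adjusted term: 34 months + 48 months + 19 months + 32 months = 133 months
Cooperation with authorities reduction: 15% of 133 months = 19 months (rounded down)
After reduction: 133 − 19 = 114 months
Less pre-trial detention credit: 114 months − 31 months = 83 months
Cap at 109 months: 83 months is within the cap, no reduction.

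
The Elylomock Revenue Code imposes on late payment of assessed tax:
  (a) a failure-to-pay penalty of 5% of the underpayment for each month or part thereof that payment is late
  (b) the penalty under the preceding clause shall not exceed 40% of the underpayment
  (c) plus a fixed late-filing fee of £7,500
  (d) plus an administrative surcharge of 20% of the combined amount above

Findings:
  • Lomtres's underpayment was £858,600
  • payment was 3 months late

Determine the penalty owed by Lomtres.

£163,548

Accrued rate: 5% × 3 = 15%, capped at 40% → 15%
Failure-to-pay penalty: 15% of £858,600 = £128,790
Penalty before surcharge: £128,790 + £7,500 = £136,290
Administrative surcharge: 20% of £136,290 = £27,258
Total penalty: £136,290 + £27,258 = £163,548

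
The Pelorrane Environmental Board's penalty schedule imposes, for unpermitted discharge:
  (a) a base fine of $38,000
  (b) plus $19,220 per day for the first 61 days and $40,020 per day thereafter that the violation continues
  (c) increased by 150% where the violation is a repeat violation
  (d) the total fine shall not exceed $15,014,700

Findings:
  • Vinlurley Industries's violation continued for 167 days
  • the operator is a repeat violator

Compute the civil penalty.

$13,631,350

First 61 days: 61 × $19,220 = $1,172,420
Remaining days: (167 − 61) × $40,020 = $4,242,120
Per-day component: $1,172,420 + $4,242,120 = $5,414,540
Base plus per-day: $38,000 + $5,414,540 = $5,452,540
Enhancement: 150% of $5,452,540 = $8,178,810
Enhanced fine: $5,452,540 + $8,178,810 = $13,631,350
Cap at $15,014,700: $13,631,350 is within the cap, no reduction.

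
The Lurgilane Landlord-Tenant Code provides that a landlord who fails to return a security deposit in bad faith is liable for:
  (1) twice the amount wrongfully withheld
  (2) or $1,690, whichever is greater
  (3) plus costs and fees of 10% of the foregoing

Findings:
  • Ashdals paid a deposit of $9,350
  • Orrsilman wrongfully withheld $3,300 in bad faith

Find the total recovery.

Doubled: 2 × $3,300 = $6,600
Minimum $1,690: $6,600 meets the minimum, no increase.
Costs and fees: 10% of $6,600 = $660
Total recovery: $6,600 + $660 = $7,260

$7,260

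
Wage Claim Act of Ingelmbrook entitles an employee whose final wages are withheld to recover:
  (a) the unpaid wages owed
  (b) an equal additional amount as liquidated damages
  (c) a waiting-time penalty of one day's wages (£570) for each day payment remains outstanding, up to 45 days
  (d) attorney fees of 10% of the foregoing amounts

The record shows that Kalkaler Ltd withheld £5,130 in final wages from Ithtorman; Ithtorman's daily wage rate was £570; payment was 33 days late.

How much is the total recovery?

Liquidated damages (equal amount): £5,130
Penalty days: min(33, 45) = 33
Waiting-time penalty: 33 × £570 = £18,810
Subtotal: £5,130 + £5,130 + £18,810 = £29,070
Attorney fees: 10% of £29,070 = £2,907
Total award: £29,070 + £2,907 = £31,977

£31,977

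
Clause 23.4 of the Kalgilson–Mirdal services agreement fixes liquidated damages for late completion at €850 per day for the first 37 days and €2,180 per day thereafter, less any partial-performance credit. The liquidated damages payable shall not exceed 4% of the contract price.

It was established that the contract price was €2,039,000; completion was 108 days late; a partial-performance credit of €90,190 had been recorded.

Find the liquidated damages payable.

First 37 days: 37 × €850 = €31,450
Remaining days: (108 − 37) × €2,180 = €154,780
Accrued per-day damages: €31,450 + €154,780 = €186,230
Less partial-performance credit: €186,230 − €90,190 = €96,040
Cap: 4% of €2,039,000 = €81,560
Cap at €81,560: €96,040 exceeds the cap → €81,560

€81,560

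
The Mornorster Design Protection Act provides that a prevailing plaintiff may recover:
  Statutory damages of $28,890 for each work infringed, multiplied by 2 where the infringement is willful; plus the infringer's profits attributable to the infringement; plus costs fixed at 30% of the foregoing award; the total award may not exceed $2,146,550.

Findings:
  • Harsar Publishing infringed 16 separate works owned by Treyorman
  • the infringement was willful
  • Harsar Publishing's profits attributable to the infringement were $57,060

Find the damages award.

Statutory damages: 16 × $28,890 = $462,240
Doubled: 2 × $462,240 = $924,480
Combined award: $924,480 + $57,060 = $981,540
Costs: 30% of $981,540 = $294,462
Award plus costs: $981,540 + $294,462 = $1,276,002
Cap at $2,146,550: $1,276,002 is within the cap, no reduction.

Award: $1,276,002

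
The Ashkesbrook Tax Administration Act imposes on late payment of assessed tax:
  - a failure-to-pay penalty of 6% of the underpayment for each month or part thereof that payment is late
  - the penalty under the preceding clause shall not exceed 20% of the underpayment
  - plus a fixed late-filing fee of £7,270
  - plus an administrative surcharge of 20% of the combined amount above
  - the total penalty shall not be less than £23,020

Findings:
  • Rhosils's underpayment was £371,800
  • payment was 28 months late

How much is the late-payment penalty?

£97,956

Accrued rate: 6% × 28 = 168%, capped at 20% → 20%
Failure-to-pay penalty: 20% of £371,800 = £74,360
Penalty before surcharge: £74,360 + £7,270 = £81,630
Administrative surcharge: 20% of £81,630 = £16,326
Total penalty: £81,630 + £16,326 = £97,956
Minimum £23,020: £97,956 meets the minimum, no increase.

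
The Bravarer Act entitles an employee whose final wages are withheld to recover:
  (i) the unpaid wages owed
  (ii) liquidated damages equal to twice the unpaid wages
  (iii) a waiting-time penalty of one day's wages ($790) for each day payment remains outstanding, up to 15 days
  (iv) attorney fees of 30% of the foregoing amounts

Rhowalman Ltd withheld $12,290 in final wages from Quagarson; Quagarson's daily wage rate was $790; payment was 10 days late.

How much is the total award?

$58,201

Doubled: 2 × $12,290 = $24,580
Penalty days: min(10, 15) = 10
Waiting-time penalty: 10 × $790 = $7,900
Subtotal: $12,290 + $24,580 + $7,900 = $44,770
Attorney fees: 30% of $44,770 = $13,431
Total award: $44,770 + $13,431 = $58,201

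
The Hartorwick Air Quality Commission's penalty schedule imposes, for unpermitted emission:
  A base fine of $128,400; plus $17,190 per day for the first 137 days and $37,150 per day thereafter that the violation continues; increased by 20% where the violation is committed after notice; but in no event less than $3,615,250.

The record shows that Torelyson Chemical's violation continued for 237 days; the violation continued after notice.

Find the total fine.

First 137 days: 137 × $17,190 = $2,355,030
Remaining days: (237 − 137) × $37,150 = $3,715,000
Per-day component: $2,355,030 + $3,715,000 = $6,070,030
Base plus per-day: $128,400 + $6,070,030 = $6,198,430
Enhancement: 20% of $6,198,430 = $1,239,686
Enhanced fine: $6,198,430 + $1,239,686 = $7,438,116
Minimum $3,615,250: $7,438,116 meets the minimum, no increase.

$7,438,116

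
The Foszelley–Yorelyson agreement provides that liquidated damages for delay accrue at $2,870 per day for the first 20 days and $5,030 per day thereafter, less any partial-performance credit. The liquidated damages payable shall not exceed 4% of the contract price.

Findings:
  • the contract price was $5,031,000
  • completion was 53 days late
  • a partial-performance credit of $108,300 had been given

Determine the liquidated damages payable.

First 20 days: 20 × $2,870 = $57,400
Remaining days: (53 − 20) × $5,030 = $165,990
Accrued per-day damages: $57,400 + $165,990 = $223,390
Less partial-performance credit: $223,390 − $108,300 = $115,090
Cap: 4% of $5,031,000 = $201,240
Cap at $201,240: $115,090 is within the cap, no reduction.

$115,090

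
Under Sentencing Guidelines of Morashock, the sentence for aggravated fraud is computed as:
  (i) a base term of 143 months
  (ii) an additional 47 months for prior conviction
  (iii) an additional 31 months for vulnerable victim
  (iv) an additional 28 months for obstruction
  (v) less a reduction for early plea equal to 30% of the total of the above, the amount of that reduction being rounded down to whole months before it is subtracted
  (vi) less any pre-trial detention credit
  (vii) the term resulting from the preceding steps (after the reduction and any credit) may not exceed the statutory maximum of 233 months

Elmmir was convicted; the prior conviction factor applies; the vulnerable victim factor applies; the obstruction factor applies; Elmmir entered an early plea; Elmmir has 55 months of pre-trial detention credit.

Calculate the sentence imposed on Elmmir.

120 months

Prior conviction enhancement: +47 months
Vulnerable victim enhancement: +31 months
Obstruction enhancement: +28 months
Adjusted term: 143 months + 47 months + 31 months + 28 months = 249 months
Early plea reduction: 30% of 249 months = 74 months (rounded down)
After reduction: 249 − 74 = 175 months
Less pre-trial detention credit: 175 months − 55 months = 120 months
Cap at 233 months: 120 months is within the cap, no reduction.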